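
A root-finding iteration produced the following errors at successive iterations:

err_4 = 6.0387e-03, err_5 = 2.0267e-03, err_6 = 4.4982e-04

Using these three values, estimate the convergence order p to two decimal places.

1.38

p ≈ ln(err_6/err_5) / ln(err_5/err_4)
  = ln(4.4982e-04/2.0267e-03) / ln(2.0267e-03/6.0387e-03)
  = ln(0.221947) / ln(0.335619)
  = -1.50532 / -1.09178 ≈ 1.37878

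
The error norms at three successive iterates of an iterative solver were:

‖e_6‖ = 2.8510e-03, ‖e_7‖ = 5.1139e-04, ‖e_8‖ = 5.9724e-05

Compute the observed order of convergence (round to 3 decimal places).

1.250

p ≈ ln(‖e_8‖/‖e_7‖) / ln(‖e_7‖/‖e_6‖)
  = ln(5.9724e-05/5.1139e-04) / ln(5.1139e-04/2.8510e-03)
  = ln(0.116788) / ln(0.179372)
  = -2.147395 / -1.718293 ≈ 1.249726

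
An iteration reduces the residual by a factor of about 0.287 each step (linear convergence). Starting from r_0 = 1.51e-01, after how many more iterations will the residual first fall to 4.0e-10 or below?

16

After k steps, r_k ≈ 1.51e-01·0.287^k.
Need 0.287^k ≤ 4.0e-10/1.51e-01 = 2.64901e-09.
k ≥ ln(2.64901e-09)/ln(0.287) = -19.7491/-1.24827 = 15.821.
Smallest integer k = 16.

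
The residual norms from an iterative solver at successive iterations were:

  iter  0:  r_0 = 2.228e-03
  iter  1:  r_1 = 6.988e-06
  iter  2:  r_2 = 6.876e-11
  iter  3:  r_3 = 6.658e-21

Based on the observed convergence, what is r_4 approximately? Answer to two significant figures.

First estimate the order: p ≈ ln(r_3/r_2) / ln(r_2/r_1) = ln(6.658e-21/6.876e-11)/ln(6.876e-11/6.988e-06) = ln(9.68296e-11)/ln(9.83973e-06) ≈ 2.0000.
Then r_4 ≈ r_3·(r_3/r_2)^p = 6.658e-21·(9.68296e-11)^2.0000 = 6.658e-21·9.37597e-21 ≈ 6.243e-41.

6.2e-41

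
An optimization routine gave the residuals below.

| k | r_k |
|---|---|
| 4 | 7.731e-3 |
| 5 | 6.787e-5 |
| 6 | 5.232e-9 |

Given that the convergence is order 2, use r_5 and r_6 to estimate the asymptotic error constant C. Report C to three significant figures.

C ≈ r_6 / r_5^2
  = 5.232e-9 / (6.787e-5)^2
  = 5.232e-9 / 4.60634e-09 ≈ 1.1358

1.14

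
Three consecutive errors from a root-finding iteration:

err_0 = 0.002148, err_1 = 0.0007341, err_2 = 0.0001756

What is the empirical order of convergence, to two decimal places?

1.33

p ≈ ln(err_2/err_1) / ln(err_1/err_0)
  = ln(0.0001756/0.0007341) / ln(0.0007341/0.002148)
  = ln(0.239204) / ln(0.34176)
  = -1.43044 / -1.07365 ≈ 1.33232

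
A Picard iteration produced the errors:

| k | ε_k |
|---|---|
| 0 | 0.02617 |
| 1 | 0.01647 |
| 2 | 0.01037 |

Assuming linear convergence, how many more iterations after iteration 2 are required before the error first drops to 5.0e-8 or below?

27

Rate ρ ≈ ε_2/ε_1 = 0.01037/0.01647 = 0.6296.
After j more steps, ε_{2+j} ≈ 0.01037·ρ^j; need ρ^j ≤ 5.0e-8/0.01037 = 4.8216e-06.
j ≥ ln(4.8216e-06)/ln(0.6296) = -12.2424/-0.46267 = 26.460.
So 27 more iterations are needed.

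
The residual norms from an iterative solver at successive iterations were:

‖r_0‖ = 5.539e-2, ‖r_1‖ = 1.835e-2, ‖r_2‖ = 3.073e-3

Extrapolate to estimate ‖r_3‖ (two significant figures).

1.7e-4

First estimate the order: p ≈ ln(‖r_2‖/‖r_1‖) / ln(‖r_1‖/‖r_0‖) = ln(3.073e-3/1.835e-2)/ln(1.835e-2/5.539e-2) = ln(0.167466)/ln(0.331287) ≈ 1.6175.
Then ‖r_3‖ ≈ ‖r_2‖·(‖r_2‖/‖r_1‖)^p = 3.073e-3·(0.167466)^1.6175 = 3.073e-3·0.0555522 ≈ 0.0001707.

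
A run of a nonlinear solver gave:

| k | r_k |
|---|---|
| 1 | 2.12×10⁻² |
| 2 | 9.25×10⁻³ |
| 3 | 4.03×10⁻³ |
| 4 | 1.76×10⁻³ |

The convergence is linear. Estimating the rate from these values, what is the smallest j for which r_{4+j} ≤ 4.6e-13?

Rate ρ ≈ r_4/r_3 = 1.76×10⁻³/4.03×10⁻³ = 0.4367.
After j more steps, r_{4+j} ≈ 1.76×10⁻³·ρ^j; need ρ^j ≤ 4.6e-13/1.76×10⁻³ = 2.61364e-10.
j ≥ ln(2.61364e-10)/ln(0.4367) = -22.0651/-0.82851 = 26.632.
So 27 more iterations are needed.

27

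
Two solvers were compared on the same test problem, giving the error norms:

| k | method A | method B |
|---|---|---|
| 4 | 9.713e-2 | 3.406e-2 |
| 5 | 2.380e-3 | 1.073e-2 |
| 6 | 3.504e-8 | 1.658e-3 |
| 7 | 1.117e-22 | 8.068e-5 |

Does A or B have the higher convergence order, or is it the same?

Method A: p ≈ ln(1.117e-22/3.504e-8)/ln(3.504e-8/2.380e-3) ≈ 3.00.
Method B: p ≈ ln(8.068e-5/1.658e-3)/ln(1.658e-3/1.073e-2) ≈ 1.62.
Method A has the higher order (≈3.0 vs ≈1.6).

A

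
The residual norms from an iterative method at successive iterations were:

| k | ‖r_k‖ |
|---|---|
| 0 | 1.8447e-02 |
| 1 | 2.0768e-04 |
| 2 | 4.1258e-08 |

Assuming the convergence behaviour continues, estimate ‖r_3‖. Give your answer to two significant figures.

3.8e-15

First estimate the order: p ≈ ln(‖r_2‖/‖r_1‖) / ln(‖r_1‖/‖r_0‖) = ln(4.1258e-08/2.0768e-04)/ln(2.0768e-04/1.8447e-02) = ln(0.000198661)/ln(0.0112582) ≈ 1.8998.
Then ‖r_3‖ ≈ ‖r_2‖·(‖r_2‖/‖r_1‖)^p = 4.1258e-08·(0.000198661)^1.8998 = 4.1258e-08·9.27159e-08 ≈ 3.825e-15.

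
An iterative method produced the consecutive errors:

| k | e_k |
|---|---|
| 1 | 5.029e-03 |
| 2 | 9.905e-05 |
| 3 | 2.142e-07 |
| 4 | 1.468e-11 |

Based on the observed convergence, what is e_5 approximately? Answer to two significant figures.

4.6e-18

First estimate the order: p ≈ ln(e_4/e_3) / ln(e_3/e_2) = ln(1.468e-11/2.142e-07)/ln(2.142e-07/9.905e-05) = ln(6.85341e-05)/ln(0.00216254) ≈ 1.5625.
Then e_5 ≈ e_4·(e_4/e_3)^p = 1.468e-11·(6.85341e-05)^1.5625 = 1.468e-11·3.11605e-07 ≈ 4.574e-18.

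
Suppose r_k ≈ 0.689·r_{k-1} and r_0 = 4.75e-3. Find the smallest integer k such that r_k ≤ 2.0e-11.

After k steps, r_k ≈ 4.75e-3·0.689^k.
Need 0.689^k ≤ 2.0e-11/4.75e-3 = 4.21053e-09.
k ≥ ln(4.21053e-09)/ln(0.689) = -19.2857/-0.37251 = 51.772.
Smallest integer k = 52.

52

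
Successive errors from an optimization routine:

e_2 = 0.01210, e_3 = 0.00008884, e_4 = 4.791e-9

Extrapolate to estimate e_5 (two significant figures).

First estimate the order: p ≈ ln(e_4/e_3) / ln(e_3/e_2) = ln(4.791e-9/0.00008884)/ln(0.00008884/0.01210) = ln(5.39284e-05)/ln(0.00734215) ≈ 1.9999.
Then e_5 ≈ e_4·(e_4/e_3)^p = 4.791e-9·(5.39284e-05)^1.9999 = 4.791e-9·2.91113e-09 ≈ 1.395e-17.

1.4e-17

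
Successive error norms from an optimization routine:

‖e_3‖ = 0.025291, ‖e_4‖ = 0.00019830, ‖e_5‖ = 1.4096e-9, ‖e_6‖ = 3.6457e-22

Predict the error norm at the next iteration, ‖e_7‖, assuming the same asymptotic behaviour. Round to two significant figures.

First estimate the order: p ≈ ln(‖e_6‖/‖e_5‖) / ln(‖e_5‖/‖e_4‖) = ln(3.6457e-22/1.4096e-9)/ln(1.4096e-9/0.00019830) = ln(2.58634e-13)/ln(7.10842e-06) ≈ 2.4450.
Then ‖e_7‖ ≈ ‖e_6‖·(‖e_6‖/‖e_5‖)^p = 3.6457e-22·(2.58634e-13)^2.4450 = 3.6457e-22·1.67501e-31 ≈ 6.107e-53.

6.1e-53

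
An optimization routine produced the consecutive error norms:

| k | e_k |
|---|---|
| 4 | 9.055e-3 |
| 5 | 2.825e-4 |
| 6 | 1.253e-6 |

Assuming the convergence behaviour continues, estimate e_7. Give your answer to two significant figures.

2.6e-10

First estimate the order: p ≈ ln(e_6/e_5) / ln(e_5/e_4) = ln(1.253e-6/2.825e-4)/ln(2.825e-4/9.055e-3) = ln(0.0044354)/ln(0.0311982) ≈ 1.5626.
Then e_7 ≈ e_6·(e_6/e_5)^p = 1.253e-6·(0.0044354)^1.5626 = 1.253e-6·0.000210425 ≈ 2.637e-10.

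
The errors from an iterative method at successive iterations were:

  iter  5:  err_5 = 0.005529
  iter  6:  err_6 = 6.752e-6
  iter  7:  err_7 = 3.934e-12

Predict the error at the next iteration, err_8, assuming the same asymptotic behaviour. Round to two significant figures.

1.8e-25

First estimate the order: p ≈ ln(err_7/err_6) / ln(err_6/err_5) = ln(3.934e-12/6.752e-6)/ln(6.752e-6/0.005529) = ln(5.82642e-07)/ln(0.0012212) ≈ 2.1401.
Then err_8 ≈ err_7·(err_7/err_6)^p = 3.934e-12·(5.82642e-07)^2.1401 = 3.934e-12·4.54293e-14 ≈ 1.787e-25.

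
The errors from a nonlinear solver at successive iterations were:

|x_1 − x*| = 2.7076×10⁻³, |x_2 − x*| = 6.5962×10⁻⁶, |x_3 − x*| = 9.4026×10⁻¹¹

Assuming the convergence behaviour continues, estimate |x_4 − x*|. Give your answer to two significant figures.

First estimate the order: p ≈ ln(|x_3 − x*|/|x_2 − x*|) / ln(|x_2 − x*|/|x_1 − x*|) = ln(9.4026×10⁻¹¹/6.5962×10⁻⁶)/ln(6.5962×10⁻⁶/2.7076×10⁻³) = ln(1.42546e-05)/ln(0.00243618) ≈ 1.8544.
Then |x_4 − x*| ≈ |x_3 − x*|·(|x_3 − x*|/|x_2 − x*|)^p = 9.4026×10⁻¹¹·(1.42546e-05)^1.8544 = 9.4026×10⁻¹¹·1.03156e-09 ≈ 9.699e-20.

9.7e-20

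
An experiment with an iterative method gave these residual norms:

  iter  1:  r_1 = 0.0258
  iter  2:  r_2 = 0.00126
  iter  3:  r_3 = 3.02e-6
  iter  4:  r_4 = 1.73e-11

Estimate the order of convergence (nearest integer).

Consecutive ratios: r_4/r_3 = 1.73e-11/3.02e-6 = 5.72848e-06, r_3/r_2 = 3.02e-6/0.00126 = 0.00239683.
p ≈ ln(5.72848e-06)/ln(0.00239683) = -12.0701/-6.0336 ≈ 2.00.
So the convergence is quadratic (order 2).

2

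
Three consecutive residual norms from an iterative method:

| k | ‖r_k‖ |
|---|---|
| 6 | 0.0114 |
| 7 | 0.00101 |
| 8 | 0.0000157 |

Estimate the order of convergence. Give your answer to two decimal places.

p ≈ ln(‖r_8‖/‖r_7‖) / ln(‖r_7‖/‖r_6‖)
  = ln(0.0000157/0.00101) / ln(0.00101/0.0114)
  = ln(0.0155446) / ln(0.0885965)
  = -4.16404 / -2.42366 ≈ 1.71808

1.72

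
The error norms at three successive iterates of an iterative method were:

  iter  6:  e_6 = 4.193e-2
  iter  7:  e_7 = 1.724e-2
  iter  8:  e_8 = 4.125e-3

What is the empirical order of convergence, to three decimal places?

p ≈ ln(e_8/e_7) / ln(e_7/e_6)
  = ln(4.125e-3/1.724e-2) / ln(1.724e-2/4.193e-2)
  = ln(0.239269) / ln(0.411161)
  = -1.430167 / -0.888770 ≈ 1.609153

1.609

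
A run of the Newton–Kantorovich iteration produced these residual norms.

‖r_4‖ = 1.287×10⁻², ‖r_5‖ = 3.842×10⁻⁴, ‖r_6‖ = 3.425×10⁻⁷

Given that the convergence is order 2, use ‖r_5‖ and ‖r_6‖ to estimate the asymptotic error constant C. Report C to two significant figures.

C ≈ ‖r_6‖ / ‖r_5‖^2
  = 3.425×10⁻⁷ / (3.842×10⁻⁴)^2
  = 3.425×10⁻⁷ / 1.4761e-07 ≈ 2.3203

2.3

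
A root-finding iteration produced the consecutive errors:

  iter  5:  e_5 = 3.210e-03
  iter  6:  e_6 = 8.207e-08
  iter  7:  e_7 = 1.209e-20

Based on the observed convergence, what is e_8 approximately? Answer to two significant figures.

First estimate the order: p ≈ ln(e_7/e_6) / ln(e_6/e_5) = ln(1.209e-20/8.207e-08)/ln(8.207e-08/3.210e-03) = ln(1.47313e-13)/ln(2.5567e-05) ≈ 2.7942.
Then e_8 ≈ e_7·(e_7/e_6)^p = 1.209e-20·(1.47313e-13)^2.7942 = 1.209e-20·1.39797e-36 ≈ 1.69e-56.

1.7e-56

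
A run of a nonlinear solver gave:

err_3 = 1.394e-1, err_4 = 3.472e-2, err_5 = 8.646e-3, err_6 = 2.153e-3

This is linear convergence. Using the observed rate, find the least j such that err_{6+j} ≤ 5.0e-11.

Rate ρ ≈ err_6/err_5 = 2.153e-3/8.646e-3 = 0.2490.
After j more steps, err_{6+j} ≈ 2.153e-3·ρ^j; need ρ^j ≤ 5.0e-11/2.153e-3 = 2.32234e-08.
j ≥ ln(2.32234e-08)/ln(0.2490) = -17.5781/-1.39030 = 12.643.
So 13 more iterations are needed.

13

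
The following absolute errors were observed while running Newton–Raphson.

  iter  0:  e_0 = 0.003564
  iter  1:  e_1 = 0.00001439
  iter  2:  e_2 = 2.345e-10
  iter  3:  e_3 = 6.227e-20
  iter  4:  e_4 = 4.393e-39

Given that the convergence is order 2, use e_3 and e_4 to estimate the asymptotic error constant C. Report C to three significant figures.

C ≈ e_4 / e_3^2
  = 4.393e-39 / (6.227e-20)^2
  = 4.393e-39 / 3.87755e-39 ≈ 1.1329

1.13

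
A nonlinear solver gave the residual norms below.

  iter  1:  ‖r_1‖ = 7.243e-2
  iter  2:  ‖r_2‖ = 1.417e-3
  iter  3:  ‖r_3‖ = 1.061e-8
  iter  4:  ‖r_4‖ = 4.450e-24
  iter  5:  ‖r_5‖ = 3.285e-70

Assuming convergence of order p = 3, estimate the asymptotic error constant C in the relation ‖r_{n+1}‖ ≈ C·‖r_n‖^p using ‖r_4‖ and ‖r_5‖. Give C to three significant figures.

C ≈ ‖r_5‖ / ‖r_4‖^3
  = 3.285e-70 / (4.450e-24)^3
  = 3.285e-70 / 8.81211e-71 ≈ 3.7278

3.73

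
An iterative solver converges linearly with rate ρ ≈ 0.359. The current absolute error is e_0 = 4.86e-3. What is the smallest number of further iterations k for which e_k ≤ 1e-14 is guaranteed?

27

After k steps, e_k ≈ 4.86e-3·0.359^k.
Need 0.359^k ≤ 1e-14/4.86e-3 = 2.05761e-12.
k ≥ ln(2.05761e-12)/ln(0.359) = -26.9095/-1.02443 = 26.268.
Smallest integer k = 27.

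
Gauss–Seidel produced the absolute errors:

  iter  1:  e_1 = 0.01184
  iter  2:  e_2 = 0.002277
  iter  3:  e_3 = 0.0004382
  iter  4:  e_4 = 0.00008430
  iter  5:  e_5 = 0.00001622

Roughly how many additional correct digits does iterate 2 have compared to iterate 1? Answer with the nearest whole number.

1

Digits gained ≈ log₁₀(e_1/e_2) = log₁₀(0.01184/0.002277) = log₁₀(5.19982) ≈ 0.716.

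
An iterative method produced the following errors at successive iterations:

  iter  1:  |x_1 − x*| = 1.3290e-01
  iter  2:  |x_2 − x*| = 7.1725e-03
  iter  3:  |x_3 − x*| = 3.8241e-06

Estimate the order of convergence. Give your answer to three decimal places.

p ≈ ln(|x_3 − x*|/|x_2 − x*|) / ln(|x_2 − x*|/|x_1 − x*|)
  = ln(3.8241e-06/7.1725e-03) / ln(7.1725e-03/1.3290e-01)
  = ln(0.000533161) / ln(0.0539691)
  = -7.536687 / -2.919344 ≈ 2.581637

2.582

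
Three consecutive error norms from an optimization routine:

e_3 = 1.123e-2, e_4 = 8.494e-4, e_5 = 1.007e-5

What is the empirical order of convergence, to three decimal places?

1.718

p ≈ ln(e_5/e_4) / ln(e_4/e_3)
  = ln(1.007e-5/8.494e-4) / ln(8.494e-4/1.123e-2)
  = ln(0.0118554) / ln(0.0756367)
  = -4.434972 / -2.581814 ≈ 1.717774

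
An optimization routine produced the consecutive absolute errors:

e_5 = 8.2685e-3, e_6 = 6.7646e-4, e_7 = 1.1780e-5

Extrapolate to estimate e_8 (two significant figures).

First estimate the order: p ≈ ln(e_7/e_6) / ln(e_6/e_5) = ln(1.1780e-5/6.7646e-4)/ln(6.7646e-4/8.2685e-3) = ln(0.0174142)/ln(0.0818117) ≈ 1.6180.
Then e_8 ≈ e_7·(e_7/e_6)^p = 1.1780e-5·(0.0174142)^1.6180 = 1.1780e-5·0.00142489 ≈ 1.679e-08.

1.7e-8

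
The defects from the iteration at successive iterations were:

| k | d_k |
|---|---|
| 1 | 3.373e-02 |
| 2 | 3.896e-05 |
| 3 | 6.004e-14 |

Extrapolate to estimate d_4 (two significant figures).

2.2e-40

First estimate the order: p ≈ ln(d_3/d_2) / ln(d_2/d_1) = ln(6.004e-14/3.896e-05)/ln(3.896e-05/3.373e-02) = ln(1.54107e-09)/ln(0.00115505) ≈ 3.0000.
Then d_4 ≈ d_3·(d_3/d_2)^p = 6.004e-14·(1.54107e-09)^3.0000 = 6.004e-14·3.65988e-27 ≈ 2.197e-40.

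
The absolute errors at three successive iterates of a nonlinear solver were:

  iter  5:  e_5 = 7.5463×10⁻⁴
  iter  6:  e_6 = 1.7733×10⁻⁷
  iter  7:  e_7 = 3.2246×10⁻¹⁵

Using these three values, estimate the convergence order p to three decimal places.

p ≈ ln(e_7/e_6) / ln(e_6/e_5)
  = ln(3.2246×10⁻¹⁵/1.7733×10⁻⁷) / ln(1.7733×10⁻⁷/7.5463×10⁻⁴)
  = ln(1.81842e-08) / ln(0.000234989)
  = -17.822713 / -8.355972 ≈ 2.132931

2.133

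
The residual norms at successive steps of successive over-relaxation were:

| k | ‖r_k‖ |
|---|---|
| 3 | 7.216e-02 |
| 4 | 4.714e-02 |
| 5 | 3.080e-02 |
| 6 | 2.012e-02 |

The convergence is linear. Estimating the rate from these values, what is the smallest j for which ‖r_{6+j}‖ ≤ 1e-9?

Rate ρ ≈ ‖r_6‖/‖r_5‖ = 2.012e-02/3.080e-02 = 0.6532.
After j more steps, ‖r_{6+j}‖ ≈ 2.012e-02·ρ^j; need ρ^j ≤ 1e-9/2.012e-02 = 4.97018e-08.
j ≥ ln(4.97018e-08)/ln(0.6532) = -16.8172/-0.42587 = 39.489.
So 40 more iterations are needed.

40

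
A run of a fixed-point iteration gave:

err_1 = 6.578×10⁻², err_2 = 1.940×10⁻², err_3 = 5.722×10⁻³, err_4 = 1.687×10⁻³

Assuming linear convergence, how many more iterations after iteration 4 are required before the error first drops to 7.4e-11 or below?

Rate ρ ≈ err_4/err_3 = 1.687×10⁻³/5.722×10⁻³ = 0.2948.
After j more steps, err_{4+j} ≈ 1.687×10⁻³·ρ^j; need ρ^j ≤ 7.4e-11/1.687×10⁻³ = 4.38648e-08.
j ≥ ln(4.38648e-08)/ln(0.2948) = -16.9422/-1.22146 = 13.870.
So 14 more iterations are needed.

14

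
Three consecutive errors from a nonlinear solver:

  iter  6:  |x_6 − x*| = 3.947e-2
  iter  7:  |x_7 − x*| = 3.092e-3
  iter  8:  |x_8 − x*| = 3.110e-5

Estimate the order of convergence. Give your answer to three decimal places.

p ≈ ln(|x_8 − x*|/|x_7 − x*|) / ln(|x_7 − x*|/|x_6 − x*|)
  = ln(3.110e-5/3.092e-3) / ln(3.092e-3/3.947e-2)
  = ln(0.0100582) / ln(0.078338)
  = -4.599367 / -2.546722 ≈ 1.805995

1.806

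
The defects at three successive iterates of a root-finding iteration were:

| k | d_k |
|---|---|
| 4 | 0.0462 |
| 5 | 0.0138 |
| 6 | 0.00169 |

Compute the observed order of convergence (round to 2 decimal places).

1.74

p ≈ ln(d_6/d_5) / ln(d_5/d_4)
  = ln(0.00169/0.0138) / ln(0.0138/0.0462)
  = ln(0.122464) / ln(0.298701)
  = -2.09994 / -1.20831 ≈ 1.73791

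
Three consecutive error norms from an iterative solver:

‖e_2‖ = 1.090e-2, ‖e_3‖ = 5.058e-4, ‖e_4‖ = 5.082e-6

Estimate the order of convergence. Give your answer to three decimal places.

1.498

p ≈ ln(‖e_4‖/‖e_3‖) / ln(‖e_3‖/‖e_2‖)
  = ln(5.082e-6/5.058e-4) / ln(5.058e-4/1.090e-2)
  = ln(0.0100474) / ln(0.0464037)
  = -4.600441 / -3.070376 ≈ 1.498331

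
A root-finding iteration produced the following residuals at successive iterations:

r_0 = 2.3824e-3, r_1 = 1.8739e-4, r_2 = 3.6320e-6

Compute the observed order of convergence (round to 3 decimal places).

p ≈ ln(r_2/r_1) / ln(r_1/r_0)
  = ln(3.6320e-6/1.8739e-4) / ln(1.8739e-4/2.3824e-3)
  = ln(0.019382) / ln(0.078656)
  = -3.943410 / -2.542671 ≈ 1.550893

1.551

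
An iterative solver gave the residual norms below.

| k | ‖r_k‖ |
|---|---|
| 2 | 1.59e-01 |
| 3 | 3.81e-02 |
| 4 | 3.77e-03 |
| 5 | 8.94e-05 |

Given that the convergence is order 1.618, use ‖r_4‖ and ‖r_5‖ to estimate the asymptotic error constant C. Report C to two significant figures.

0.75

C ≈ ‖r_5‖ / ‖r_4‖^1.618
  = 8.94e-05 / (3.77e-03)^1.618
  = 8.94e-05 / 0.000119818 ≈ 0.74613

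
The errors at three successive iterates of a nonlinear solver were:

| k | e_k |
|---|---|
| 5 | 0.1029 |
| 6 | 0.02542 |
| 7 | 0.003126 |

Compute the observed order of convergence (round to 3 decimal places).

1.499

p ≈ ln(e_7/e_6) / ln(e_6/e_5)
  = ln(0.003126/0.02542) / ln(0.02542/0.1029)
  = ln(0.122974) / ln(0.247036)
  = -2.095782 / -1.398221 ≈ 1.498892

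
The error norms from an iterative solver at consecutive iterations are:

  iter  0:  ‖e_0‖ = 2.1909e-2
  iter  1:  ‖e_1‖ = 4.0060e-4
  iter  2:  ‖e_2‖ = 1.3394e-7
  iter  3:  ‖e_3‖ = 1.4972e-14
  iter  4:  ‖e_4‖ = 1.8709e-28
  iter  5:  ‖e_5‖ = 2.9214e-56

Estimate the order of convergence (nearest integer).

2

Consecutive ratios: ‖e_5‖/‖e_4‖ = 2.9214e-56/1.8709e-28 = 1.56149e-28, ‖e_4‖/‖e_3‖ = 1.8709e-28/1.4972e-14 = 1.2496e-14.
p ≈ ln(1.56149e-28)/ln(1.2496e-14) = -64.0267/-32.0134 ≈ 2.00.
So the convergence is quadratic (order 2).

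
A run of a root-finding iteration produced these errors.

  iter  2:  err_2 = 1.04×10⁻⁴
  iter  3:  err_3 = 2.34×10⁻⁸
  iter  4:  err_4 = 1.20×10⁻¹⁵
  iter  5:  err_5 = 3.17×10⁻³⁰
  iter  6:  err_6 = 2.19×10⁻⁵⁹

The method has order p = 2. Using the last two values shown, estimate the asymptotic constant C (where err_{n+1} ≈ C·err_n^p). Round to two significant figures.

C ≈ err_6 / err_5^2
  = 2.19×10⁻⁵⁹ / (3.17×10⁻³⁰)^2
  = 2.19×10⁻⁵⁹ / 1.00489e-59 ≈ 2.1793

2.2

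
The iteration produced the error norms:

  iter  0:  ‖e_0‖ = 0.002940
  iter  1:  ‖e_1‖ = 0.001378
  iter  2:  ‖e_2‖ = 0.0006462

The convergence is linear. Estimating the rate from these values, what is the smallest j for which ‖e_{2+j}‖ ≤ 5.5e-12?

25

Rate ρ ≈ ‖e_2‖/‖e_1‖ = 0.0006462/0.001378 = 0.4689.
After j more steps, ‖e_{2+j}‖ ≈ 0.0006462·ρ^j; need ρ^j ≤ 5.5e-12/0.0006462 = 8.5113e-09.
j ≥ ln(8.5113e-09)/ln(0.4689) = -18.5819/-0.75737 = 24.535.
So 25 more iterations are needed.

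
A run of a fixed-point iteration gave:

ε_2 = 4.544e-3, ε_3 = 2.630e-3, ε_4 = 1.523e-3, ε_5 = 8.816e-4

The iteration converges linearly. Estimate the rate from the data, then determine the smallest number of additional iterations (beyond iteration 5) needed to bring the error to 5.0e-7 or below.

14

Rate ρ ≈ ε_5/ε_4 = 8.816e-4/1.523e-3 = 0.5789.
After j more steps, ε_{5+j} ≈ 8.816e-4·ρ^j; need ρ^j ≤ 5.0e-7/8.816e-4 = 0.000567151.
j ≥ ln(0.000567151)/ln(0.5789) = -7.4749/-0.54663 = 13.675.
So 14 more iterations are needed.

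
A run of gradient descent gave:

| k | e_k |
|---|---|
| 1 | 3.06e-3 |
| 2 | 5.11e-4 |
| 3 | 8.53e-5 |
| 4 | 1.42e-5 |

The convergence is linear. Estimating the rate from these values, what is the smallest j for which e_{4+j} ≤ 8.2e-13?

Rate ρ ≈ e_4/e_3 = 1.42e-5/8.53e-5 = 0.1665.
After j more steps, e_{4+j} ≈ 1.42e-5·ρ^j; need ρ^j ≤ 8.2e-13/1.42e-5 = 5.77465e-08.
j ≥ ln(5.77465e-08)/ln(0.1665) = -16.6672/-1.79276 = 9.297.
So 10 more iterations are needed.

10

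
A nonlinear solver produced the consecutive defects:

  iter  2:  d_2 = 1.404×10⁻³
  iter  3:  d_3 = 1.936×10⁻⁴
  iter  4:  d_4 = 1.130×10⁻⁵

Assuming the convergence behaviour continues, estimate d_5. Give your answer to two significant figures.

1.9e-7

First estimate the order: p ≈ ln(d_4/d_3) / ln(d_3/d_2) = ln(1.130×10⁻⁵/1.936×10⁻⁴)/ln(1.936×10⁻⁴/1.404×10⁻³) = ln(0.0583678)/ln(0.137892) ≈ 1.4339.
Then d_5 ≈ d_4·(d_4/d_3)^p = 1.130×10⁻⁵·(0.0583678)^1.4339 = 1.130×10⁻⁵·0.0170144 ≈ 1.923e-07.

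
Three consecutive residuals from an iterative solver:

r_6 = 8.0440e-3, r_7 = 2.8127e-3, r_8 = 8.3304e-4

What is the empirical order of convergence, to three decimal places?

p ≈ ln(r_8/r_7) / ln(r_7/r_6)
  = ln(8.3304e-4/2.8127e-3) / ln(2.8127e-3/8.0440e-3)
  = ln(0.296171) / ln(0.349664)
  = -1.216818 / -1.050783 ≈ 1.158011

1.158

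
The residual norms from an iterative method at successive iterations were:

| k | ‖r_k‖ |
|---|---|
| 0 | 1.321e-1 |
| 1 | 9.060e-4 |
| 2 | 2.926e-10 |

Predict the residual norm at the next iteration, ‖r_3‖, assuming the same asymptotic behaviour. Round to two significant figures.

First estimate the order: p ≈ ln(‖r_2‖/‖r_1‖) / ln(‖r_1‖/‖r_0‖) = ln(2.926e-10/9.060e-4)/ln(9.060e-4/1.321e-1) = ln(3.22958e-07)/ln(0.00685844) ≈ 2.9998.
Then ‖r_3‖ ≈ ‖r_2‖·(‖r_2‖/‖r_1‖)^p = 2.926e-10·(3.22958e-07)^2.9998 = 2.926e-10·3.3786e-20 ≈ 9.886e-30.

9.9e-30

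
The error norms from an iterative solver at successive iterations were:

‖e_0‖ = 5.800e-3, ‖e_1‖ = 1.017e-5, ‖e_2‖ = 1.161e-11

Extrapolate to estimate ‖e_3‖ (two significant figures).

First estimate the order: p ≈ ln(‖e_2‖/‖e_1‖) / ln(‖e_1‖/‖e_0‖) = ln(1.161e-11/1.017e-5)/ln(1.017e-5/5.800e-3) = ln(1.14159e-06)/ln(0.00175345) ≈ 2.1561.
Then ‖e_3‖ ≈ ‖e_2‖·(‖e_2‖/‖e_1‖)^p = 1.161e-11·(1.14159e-06)^2.1561 = 1.161e-11·1.53956e-13 ≈ 1.787e-24.

1.8e-24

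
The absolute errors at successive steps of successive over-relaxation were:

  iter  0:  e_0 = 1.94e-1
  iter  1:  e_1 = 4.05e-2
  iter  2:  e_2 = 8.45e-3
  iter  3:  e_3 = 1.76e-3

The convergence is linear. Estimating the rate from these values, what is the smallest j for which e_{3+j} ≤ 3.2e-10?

10

Rate ρ ≈ e_3/e_2 = 1.76e-3/8.45e-3 = 0.2083.
After j more steps, e_{3+j} ≈ 1.76e-3·ρ^j; need ρ^j ≤ 3.2e-10/1.76e-3 = 1.81818e-07.
j ≥ ln(1.81818e-07)/ln(0.2083) = -15.5203/-1.56878 = 9.893.
So 10 more iterations are needed.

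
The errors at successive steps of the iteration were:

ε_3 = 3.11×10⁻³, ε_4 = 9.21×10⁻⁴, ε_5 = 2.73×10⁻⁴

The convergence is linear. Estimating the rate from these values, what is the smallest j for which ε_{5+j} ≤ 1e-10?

13

Rate ρ ≈ ε_5/ε_4 = 2.73×10⁻⁴/9.21×10⁻⁴ = 0.2964.
After j more steps, ε_{5+j} ≈ 2.73×10⁻⁴·ρ^j; need ρ^j ≤ 1e-10/2.73×10⁻⁴ = 3.663e-07.
j ≥ ln(3.663e-07)/ln(0.2964) = -14.8198/-1.21605 = 12.187.
So 13 more iterations are needed.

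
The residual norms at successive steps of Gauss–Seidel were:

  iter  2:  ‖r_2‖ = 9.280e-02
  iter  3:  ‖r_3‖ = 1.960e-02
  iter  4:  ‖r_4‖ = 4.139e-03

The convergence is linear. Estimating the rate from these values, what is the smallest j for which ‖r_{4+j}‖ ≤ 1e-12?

15

Rate ρ ≈ ‖r_4‖/‖r_3‖ = 4.139e-03/1.960e-02 = 0.2112.
After j more steps, ‖r_{4+j}‖ ≈ 4.139e-03·ρ^j; need ρ^j ≤ 1e-12/4.139e-03 = 2.41604e-10.
j ≥ ln(2.41604e-10)/ln(0.2112) = -22.1437/-1.55495 = 14.241.
So 15 more iterations are needed.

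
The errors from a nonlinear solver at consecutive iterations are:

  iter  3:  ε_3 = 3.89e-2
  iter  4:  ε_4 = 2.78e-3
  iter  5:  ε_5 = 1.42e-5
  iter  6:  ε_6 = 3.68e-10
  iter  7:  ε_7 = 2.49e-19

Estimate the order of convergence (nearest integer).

2

Consecutive ratios: ε_7/ε_6 = 2.49e-19/3.68e-10 = 6.7663e-10, ε_6/ε_5 = 3.68e-10/1.42e-5 = 2.59155e-05.
p ≈ ln(6.7663e-10)/ln(2.59155e-05) = -21.1139/-10.5607 ≈ 2.00.
So the convergence is quadratic (order 2).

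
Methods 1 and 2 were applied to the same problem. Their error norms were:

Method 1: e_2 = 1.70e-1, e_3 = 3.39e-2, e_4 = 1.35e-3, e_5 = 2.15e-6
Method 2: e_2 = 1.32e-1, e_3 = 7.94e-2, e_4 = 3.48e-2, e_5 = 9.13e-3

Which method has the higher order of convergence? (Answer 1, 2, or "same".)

1

Method 1: p ≈ ln(2.15e-6/1.35e-3)/ln(1.35e-3/3.39e-2) ≈ 2.00.
Method 2: p ≈ ln(9.13e-3/3.48e-2)/ln(3.48e-2/7.94e-2) ≈ 1.62.
Method 1 has the higher order (≈2.0 vs ≈1.6).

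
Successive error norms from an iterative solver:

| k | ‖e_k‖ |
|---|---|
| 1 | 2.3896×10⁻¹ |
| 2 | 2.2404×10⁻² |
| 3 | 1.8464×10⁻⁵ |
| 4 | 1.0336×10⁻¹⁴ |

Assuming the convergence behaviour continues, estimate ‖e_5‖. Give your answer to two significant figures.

1.8e-42

First estimate the order: p ≈ ln(‖e_4‖/‖e_3‖) / ln(‖e_3‖/‖e_2‖) = ln(1.0336×10⁻¹⁴/1.8464×10⁻⁵)/ln(1.8464×10⁻⁵/2.2404×10⁻²) = ln(5.59792e-10)/ln(0.000824139) ≈ 3.0000.
Then ‖e_5‖ ≈ ‖e_4‖·(‖e_4‖/‖e_3‖)^p = 1.0336×10⁻¹⁴·(5.59792e-10)^3.0000 = 1.0336×10⁻¹⁴·1.7542e-28 ≈ 1.813e-42.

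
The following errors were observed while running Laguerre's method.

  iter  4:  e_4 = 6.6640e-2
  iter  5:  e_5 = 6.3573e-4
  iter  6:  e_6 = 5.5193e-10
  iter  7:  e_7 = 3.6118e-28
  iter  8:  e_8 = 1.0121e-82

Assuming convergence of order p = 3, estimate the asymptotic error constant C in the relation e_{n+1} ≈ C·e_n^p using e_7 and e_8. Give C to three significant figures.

2.15

C ≈ e_8 / e_7^3
  = 1.0121e-82 / (3.6118e-28)^3
  = 1.0121e-82 / 4.71163e-83 ≈ 2.1481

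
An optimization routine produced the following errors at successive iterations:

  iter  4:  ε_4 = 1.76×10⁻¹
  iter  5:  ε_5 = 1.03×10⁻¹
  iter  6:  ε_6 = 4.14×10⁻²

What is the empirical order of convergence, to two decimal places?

p ≈ ln(ε_6/ε_5) / ln(ε_5/ε_4)
  = ln(4.14×10⁻²/1.03×10⁻¹) / ln(1.03×10⁻¹/1.76×10⁻¹)
  = ln(0.401942) / ln(0.585227)
  = -0.91145 / -0.53576 ≈ 1.70123

1.70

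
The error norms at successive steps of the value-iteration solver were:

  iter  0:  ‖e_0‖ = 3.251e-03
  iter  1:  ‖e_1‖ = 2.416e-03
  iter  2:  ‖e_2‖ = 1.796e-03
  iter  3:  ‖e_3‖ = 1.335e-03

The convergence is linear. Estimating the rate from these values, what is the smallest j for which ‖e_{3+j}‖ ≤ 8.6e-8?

33

Rate ρ ≈ ‖e_3‖/‖e_2‖ = 1.335e-03/1.796e-03 = 0.7433.
After j more steps, ‖e_{3+j}‖ ≈ 1.335e-03·ρ^j; need ρ^j ≤ 8.6e-8/1.335e-03 = 6.44195e-05.
j ≥ ln(6.44195e-05)/ln(0.7433) = -9.6501/-0.29666 = 32.529.
So 33 more iterations are needed.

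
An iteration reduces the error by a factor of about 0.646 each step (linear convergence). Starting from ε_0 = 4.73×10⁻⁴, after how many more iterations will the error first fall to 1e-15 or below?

After k steps, ε_k ≈ 4.73×10⁻⁴·0.646^k.
Need 0.646^k ≤ 1e-15/4.73×10⁻⁴ = 2.11416e-12.
k ≥ ln(2.11416e-12)/ln(0.646) = -26.8824/-0.43696 = 61.521.
Smallest integer k = 62.

62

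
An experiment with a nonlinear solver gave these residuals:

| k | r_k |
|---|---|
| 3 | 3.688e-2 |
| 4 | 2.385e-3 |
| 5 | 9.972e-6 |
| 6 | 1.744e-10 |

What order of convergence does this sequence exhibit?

2

Consecutive ratios: r_6/r_5 = 1.744e-10/9.972e-6 = 1.7489e-05, r_5/r_4 = 9.972e-6/2.385e-3 = 0.00418113.
p ≈ ln(1.7489e-05)/ln(0.00418113) = -10.9539/-5.4772 ≈ 2.00.
So the convergence is quadratic (order 2).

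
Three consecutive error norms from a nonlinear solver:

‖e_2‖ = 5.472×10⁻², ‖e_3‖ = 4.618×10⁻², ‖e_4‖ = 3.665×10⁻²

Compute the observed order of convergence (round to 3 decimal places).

1.362

p ≈ ln(‖e_4‖/‖e_3‖) / ln(‖e_3‖/‖e_2‖)
  = ln(3.665×10⁻²/4.618×10⁻²) / ln(4.618×10⁻²/5.472×10⁻²)
  = ln(0.793634) / ln(0.843933)
  = -0.231133 / -0.169682 ≈ 1.362154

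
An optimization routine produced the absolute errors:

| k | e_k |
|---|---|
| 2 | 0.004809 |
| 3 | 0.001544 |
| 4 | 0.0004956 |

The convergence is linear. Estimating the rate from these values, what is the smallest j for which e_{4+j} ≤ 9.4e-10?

12

Rate ρ ≈ e_4/e_3 = 0.0004956/0.001544 = 0.3210.
After j more steps, e_{4+j} ≈ 0.0004956·ρ^j; need ρ^j ≤ 9.4e-10/0.0004956 = 1.89669e-06.
j ≥ ln(1.89669e-06)/ln(0.3210) = -13.1754/-1.13631 = 11.595.
So 12 more iterations are needed.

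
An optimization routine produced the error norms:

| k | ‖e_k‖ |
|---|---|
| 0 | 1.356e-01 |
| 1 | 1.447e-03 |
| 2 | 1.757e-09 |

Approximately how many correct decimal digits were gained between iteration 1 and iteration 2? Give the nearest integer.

Digits gained ≈ log₁₀(‖e_1‖/‖e_2‖) = log₁₀(1.447e-03/1.757e-09) = log₁₀(823563) ≈ 5.916.

6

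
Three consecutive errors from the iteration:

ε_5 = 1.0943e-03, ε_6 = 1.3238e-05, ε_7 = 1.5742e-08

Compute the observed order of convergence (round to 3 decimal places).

p ≈ ln(ε_7/ε_6) / ln(ε_6/ε_5)
  = ln(1.5742e-08/1.3238e-05) / ln(1.3238e-05/1.0943e-03)
  = ln(0.00118915) / ln(0.0120972)
  = -6.734517 / -4.414781 ≈ 1.525448

1.525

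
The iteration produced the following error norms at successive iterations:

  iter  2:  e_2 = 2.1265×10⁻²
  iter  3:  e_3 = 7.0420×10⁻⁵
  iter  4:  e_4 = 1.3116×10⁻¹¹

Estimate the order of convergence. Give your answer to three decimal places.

p ≈ ln(e_4/e_3) / ln(e_3/e_2)
  = ln(1.3116×10⁻¹¹/7.0420×10⁻⁵) / ln(7.0420×10⁻⁵/2.1265×10⁻²)
  = ln(1.86254e-07) / ln(0.00331154)
  = -15.496155 / -5.710342 ≈ 2.713700

2.714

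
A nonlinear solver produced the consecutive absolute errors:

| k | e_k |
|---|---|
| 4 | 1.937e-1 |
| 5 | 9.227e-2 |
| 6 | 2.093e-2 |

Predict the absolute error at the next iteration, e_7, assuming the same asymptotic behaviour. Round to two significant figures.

First estimate the order: p ≈ ln(e_6/e_5) / ln(e_5/e_4) = ln(2.093e-2/9.227e-2)/ln(9.227e-2/1.937e-1) = ln(0.226834)/ln(0.476355) ≈ 2.0005.
Then e_7 ≈ e_6·(e_6/e_5)^p = 2.093e-2·(0.226834)^2.0005 = 2.093e-2·0.0514155 ≈ 0.001076.

1.1e-3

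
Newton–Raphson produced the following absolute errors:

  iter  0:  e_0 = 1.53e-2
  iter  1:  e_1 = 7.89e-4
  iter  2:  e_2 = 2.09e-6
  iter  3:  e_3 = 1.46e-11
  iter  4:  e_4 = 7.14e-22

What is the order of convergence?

Consecutive ratios: e_4/e_3 = 7.14e-22/1.46e-11 = 4.89041e-11, e_3/e_2 = 1.46e-11/2.09e-6 = 6.98565e-06.
p ≈ ln(4.89041e-11)/ln(6.98565e-06) = -23.7412/-11.8717 ≈ 2.00.
So the convergence is quadratic (order 2).

2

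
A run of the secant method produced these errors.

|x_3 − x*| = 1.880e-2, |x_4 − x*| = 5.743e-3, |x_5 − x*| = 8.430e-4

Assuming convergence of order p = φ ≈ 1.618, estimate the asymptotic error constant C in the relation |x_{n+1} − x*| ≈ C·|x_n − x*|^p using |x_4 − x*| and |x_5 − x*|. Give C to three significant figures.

3.56

C ≈ |x_5 − x*| / |x_4 − x*|^1.618
  = 8.430e-4 / (5.743e-3)^1.618
  = 8.430e-4 / 0.000236748 ≈ 3.5607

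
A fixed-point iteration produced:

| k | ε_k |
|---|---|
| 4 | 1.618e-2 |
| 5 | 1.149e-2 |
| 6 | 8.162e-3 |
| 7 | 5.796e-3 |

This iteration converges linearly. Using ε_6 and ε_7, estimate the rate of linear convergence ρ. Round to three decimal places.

ρ ≈ ε_7/ε_6 = 5.796e-3/8.162e-3 = 0.71012

0.710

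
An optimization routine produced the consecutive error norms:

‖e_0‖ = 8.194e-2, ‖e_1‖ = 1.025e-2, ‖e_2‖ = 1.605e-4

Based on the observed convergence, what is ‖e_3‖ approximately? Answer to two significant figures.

3.9e-8

First estimate the order: p ≈ ln(‖e_2‖/‖e_1‖) / ln(‖e_1‖/‖e_0‖) = ln(1.605e-4/1.025e-2)/ln(1.025e-2/8.194e-2) = ln(0.0156585)/ln(0.125092) ≈ 1.9997.
Then ‖e_3‖ ≈ ‖e_2‖·(‖e_2‖/‖e_1‖)^p = 1.605e-4·(0.0156585)^1.9997 = 1.605e-4·0.000245495 ≈ 3.94e-08.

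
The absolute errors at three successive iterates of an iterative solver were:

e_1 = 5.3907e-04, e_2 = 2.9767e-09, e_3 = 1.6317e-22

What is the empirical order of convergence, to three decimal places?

p ≈ ln(e_3/e_2) / ln(e_2/e_1)
  = ln(1.6317e-22/2.9767e-09) / ln(2.9767e-09/5.3907e-04)
  = ln(5.48157e-14) / ln(5.52192e-06)
  = -30.534800 / -12.106785 ≈ 2.522123

2.522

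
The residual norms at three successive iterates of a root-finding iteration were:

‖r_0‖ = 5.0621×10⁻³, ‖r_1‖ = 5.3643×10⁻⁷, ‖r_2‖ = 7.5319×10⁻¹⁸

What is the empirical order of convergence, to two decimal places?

2.73

p ≈ ln(‖r_2‖/‖r_1‖) / ln(‖r_1‖/‖r_0‖)
  = ln(7.5319×10⁻¹⁸/5.3643×10⁻⁷) / ln(5.3643×10⁻⁷/5.0621×10⁻³)
  = ln(1.40408e-11) / ln(0.00010597)
  = -24.98905 / -9.15235 ≈ 2.73034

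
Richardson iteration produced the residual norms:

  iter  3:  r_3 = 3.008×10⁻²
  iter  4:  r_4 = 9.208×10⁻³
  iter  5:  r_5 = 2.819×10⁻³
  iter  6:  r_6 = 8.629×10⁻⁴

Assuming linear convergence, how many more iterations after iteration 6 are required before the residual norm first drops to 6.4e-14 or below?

20

Rate ρ ≈ r_6/r_5 = 8.629×10⁻⁴/2.819×10⁻³ = 0.3061.
After j more steps, r_{6+j} ≈ 8.629×10⁻⁴·ρ^j; need ρ^j ≤ 6.4e-14/8.629×10⁻⁴ = 7.41685e-11.
j ≥ ln(7.41685e-11)/ln(0.3061) = -23.3247/-1.18384 = 19.703.
So 20 more iterations are needed.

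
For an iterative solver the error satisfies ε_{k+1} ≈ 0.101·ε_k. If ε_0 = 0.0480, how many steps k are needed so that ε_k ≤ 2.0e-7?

6

After k steps, ε_k ≈ 0.0480·0.101^k.
Need 0.101^k ≤ 2.0e-7/0.0480 = 4.16667e-06.
k ≥ ln(4.16667e-06)/ln(0.101) = -12.3884/-2.29263 = 5.404.
Smallest integer k = 6.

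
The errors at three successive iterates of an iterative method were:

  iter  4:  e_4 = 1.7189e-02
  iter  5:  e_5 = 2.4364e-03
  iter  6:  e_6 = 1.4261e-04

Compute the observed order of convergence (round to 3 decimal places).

p ≈ ln(e_6/e_5) / ln(e_5/e_4)
  = ln(1.4261e-04/2.4364e-03) / ln(2.4364e-03/1.7189e-02)
  = ln(0.0585331) / ln(0.141742)
  = -2.838163 / -1.953747 ≈ 1.452677

1.453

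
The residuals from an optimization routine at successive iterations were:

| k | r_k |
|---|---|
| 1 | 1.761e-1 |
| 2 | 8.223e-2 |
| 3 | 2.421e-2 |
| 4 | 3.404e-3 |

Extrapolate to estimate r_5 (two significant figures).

First estimate the order: p ≈ ln(r_4/r_3) / ln(r_3/r_2) = ln(3.404e-3/2.421e-2)/ln(2.421e-2/8.223e-2) = ln(0.140603)/ln(0.294418) ≈ 1.6044.
Then r_5 ≈ r_4·(r_4/r_3)^p = 3.404e-3·(0.140603)^1.6044 = 3.404e-3·0.0429578 ≈ 0.0001462.

1.5e-4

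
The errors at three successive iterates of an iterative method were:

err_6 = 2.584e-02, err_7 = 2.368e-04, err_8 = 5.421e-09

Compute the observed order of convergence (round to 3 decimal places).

p ≈ ln(err_8/err_7) / ln(err_7/err_6)
  = ln(5.421e-09/2.368e-04) / ln(2.368e-04/2.584e-02)
  = ln(2.28927e-05) / ln(0.00916409)
  = -10.684692 / -4.692463 ≈ 2.276990

2.277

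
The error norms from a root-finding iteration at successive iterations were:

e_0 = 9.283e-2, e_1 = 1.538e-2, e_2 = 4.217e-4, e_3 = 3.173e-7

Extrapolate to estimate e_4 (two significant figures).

First estimate the order: p ≈ ln(e_3/e_2) / ln(e_2/e_1) = ln(3.173e-7/4.217e-4)/ln(4.217e-4/1.538e-2) = ln(0.000752431)/ln(0.0274187) ≈ 1.9998.
Then e_4 ≈ e_3·(e_3/e_2)^p = 3.173e-7·(0.000752431)^1.9998 = 3.173e-7·5.66967e-07 ≈ 1.799e-13.

1.8e-13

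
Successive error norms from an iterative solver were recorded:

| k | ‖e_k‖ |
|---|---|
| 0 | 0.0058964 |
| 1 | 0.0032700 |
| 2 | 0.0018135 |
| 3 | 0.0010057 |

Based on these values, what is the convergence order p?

1

Consecutive ratios: ‖e_3‖/‖e_2‖ = 0.0010057/0.0018135 = 0.554563, ‖e_2‖/‖e_1‖ = 0.0018135/0.0032700 = 0.554587.
p ≈ ln(0.554563)/ln(0.554587) = -0.5896/-0.5895 ≈ 1.00.
So the convergence is linear (order 1).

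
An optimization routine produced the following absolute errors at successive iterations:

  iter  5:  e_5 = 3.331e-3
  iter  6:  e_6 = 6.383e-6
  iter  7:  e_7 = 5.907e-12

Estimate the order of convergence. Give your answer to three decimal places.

p ≈ ln(e_7/e_6) / ln(e_6/e_5)
  = ln(5.907e-12/6.383e-6) / ln(6.383e-6/3.331e-3)
  = ln(9.25427e-07) / ln(0.00191624)
  = -13.893011 / -6.257390 ≈ 2.220257

2.220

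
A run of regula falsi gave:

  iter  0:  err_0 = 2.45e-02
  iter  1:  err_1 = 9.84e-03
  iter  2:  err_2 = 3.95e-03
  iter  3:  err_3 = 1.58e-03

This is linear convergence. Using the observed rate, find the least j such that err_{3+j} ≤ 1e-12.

Rate ρ ≈ err_3/err_2 = 1.58e-03/3.95e-03 = 0.4000.
After j more steps, err_{3+j} ≈ 1.58e-03·ρ^j; need ρ^j ≤ 1e-12/1.58e-03 = 6.32911e-10.
j ≥ ln(6.32911e-10)/ln(0.4000) = -21.1807/-0.91629 = 23.116.
So 24 more iterations are needed.

24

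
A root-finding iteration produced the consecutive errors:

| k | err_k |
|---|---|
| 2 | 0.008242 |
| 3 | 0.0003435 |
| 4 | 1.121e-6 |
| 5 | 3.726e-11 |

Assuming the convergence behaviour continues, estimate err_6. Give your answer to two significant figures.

First estimate the order: p ≈ ln(err_5/err_4) / ln(err_4/err_3) = ln(3.726e-11/1.121e-6)/ln(1.121e-6/0.0003435) = ln(3.32382e-05)/ln(0.00326346) ≈ 1.8012.
Then err_6 ≈ err_5·(err_5/err_4)^p = 3.726e-11·(3.32382e-05)^1.8012 = 3.726e-11·8.5817e-09 ≈ 3.198e-19.

3.2e-19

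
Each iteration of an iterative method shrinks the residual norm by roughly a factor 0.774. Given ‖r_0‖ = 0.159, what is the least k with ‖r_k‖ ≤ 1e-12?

101

After k steps, ‖r_k‖ ≈ 0.159·0.774^k.
Need 0.774^k ≤ 1e-12/0.159 = 6.28931e-12.
k ≥ ln(6.28931e-12)/ln(0.774) = -25.7922/-0.25618 = 100.680.
Smallest integer k = 101.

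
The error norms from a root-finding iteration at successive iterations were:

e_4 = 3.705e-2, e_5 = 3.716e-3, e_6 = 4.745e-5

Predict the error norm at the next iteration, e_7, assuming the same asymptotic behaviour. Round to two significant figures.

1.2e-8

First estimate the order: p ≈ ln(e_6/e_5) / ln(e_5/e_4) = ln(4.745e-5/3.716e-3)/ln(3.716e-3/3.705e-2) = ln(0.0127691)/ln(0.100297) ≈ 1.8963.
Then e_7 ≈ e_6·(e_6/e_5)^p = 4.745e-5·(0.0127691)^1.8963 = 4.745e-5·0.000256278 ≈ 1.216e-08.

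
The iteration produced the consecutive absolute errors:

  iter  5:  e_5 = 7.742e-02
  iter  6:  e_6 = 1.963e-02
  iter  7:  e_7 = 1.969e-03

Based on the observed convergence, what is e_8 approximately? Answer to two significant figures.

First estimate the order: p ≈ ln(e_7/e_6) / ln(e_6/e_5) = ln(1.969e-03/1.963e-02)/ln(1.963e-02/7.742e-02) = ln(0.100306)/ln(0.253552) ≈ 1.6758.
Then e_8 ≈ e_7·(e_7/e_6)^p = 1.969e-03·(0.100306)^1.6758 = 1.969e-03·0.0212043 ≈ 4.175e-05.

4.2e-5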